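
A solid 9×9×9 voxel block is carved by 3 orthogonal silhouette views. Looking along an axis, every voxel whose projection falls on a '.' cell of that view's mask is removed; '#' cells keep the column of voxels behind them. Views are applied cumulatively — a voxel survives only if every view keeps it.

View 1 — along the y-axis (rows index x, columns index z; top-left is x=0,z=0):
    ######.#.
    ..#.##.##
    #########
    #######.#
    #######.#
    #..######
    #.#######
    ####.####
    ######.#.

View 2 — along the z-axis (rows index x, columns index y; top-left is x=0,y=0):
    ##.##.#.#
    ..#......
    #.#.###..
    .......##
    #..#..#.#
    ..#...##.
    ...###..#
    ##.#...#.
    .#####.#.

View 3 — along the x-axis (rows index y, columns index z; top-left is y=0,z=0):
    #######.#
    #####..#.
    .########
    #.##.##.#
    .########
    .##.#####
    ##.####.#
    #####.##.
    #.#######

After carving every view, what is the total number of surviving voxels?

|visual hull| = 218

full grid |V| = 729
step 1: project along y, AND mask (67/81) → |grid| = 603
step 2: project along z, AND mask (35/81) → |grid| = 267
step 3: project along x, AND mask (65/81) → |grid| = 218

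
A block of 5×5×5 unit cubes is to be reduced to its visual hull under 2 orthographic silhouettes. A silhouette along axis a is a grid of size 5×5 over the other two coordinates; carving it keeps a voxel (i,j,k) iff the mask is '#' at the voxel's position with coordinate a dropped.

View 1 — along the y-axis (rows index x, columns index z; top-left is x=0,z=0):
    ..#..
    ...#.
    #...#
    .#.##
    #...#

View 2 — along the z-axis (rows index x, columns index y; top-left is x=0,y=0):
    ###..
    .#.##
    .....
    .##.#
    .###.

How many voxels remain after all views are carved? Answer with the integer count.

before carving: 125 voxels (5×5×5)
after view 1 [y-axis, 9 of 25 cells solid] → remaining = 45
after view 2 [z-axis, 12 of 25 cells solid] → remaining = 21

|visual hull| = 21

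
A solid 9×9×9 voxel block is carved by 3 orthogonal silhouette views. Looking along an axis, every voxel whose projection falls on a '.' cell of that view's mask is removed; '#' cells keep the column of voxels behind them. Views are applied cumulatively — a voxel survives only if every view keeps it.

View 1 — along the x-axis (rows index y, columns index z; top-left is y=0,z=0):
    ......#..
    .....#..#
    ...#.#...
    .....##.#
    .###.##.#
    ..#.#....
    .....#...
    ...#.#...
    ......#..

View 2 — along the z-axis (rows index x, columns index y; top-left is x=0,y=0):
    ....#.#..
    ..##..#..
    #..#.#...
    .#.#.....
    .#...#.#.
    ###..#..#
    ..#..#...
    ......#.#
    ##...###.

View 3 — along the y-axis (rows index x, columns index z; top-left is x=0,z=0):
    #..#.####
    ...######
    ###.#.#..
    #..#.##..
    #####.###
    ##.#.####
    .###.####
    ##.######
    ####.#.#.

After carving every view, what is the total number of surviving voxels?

start: 9×9×9 = 729 voxels
after view 1 [x-axis, 20 of 81 cells solid] → remaining = 180
after view 2 [z-axis, 27 of 81 cells solid] → remaining = 52
after view 3 [y-axis, 57 of 81 cells solid] → remaining = 38

|visual hull| = 38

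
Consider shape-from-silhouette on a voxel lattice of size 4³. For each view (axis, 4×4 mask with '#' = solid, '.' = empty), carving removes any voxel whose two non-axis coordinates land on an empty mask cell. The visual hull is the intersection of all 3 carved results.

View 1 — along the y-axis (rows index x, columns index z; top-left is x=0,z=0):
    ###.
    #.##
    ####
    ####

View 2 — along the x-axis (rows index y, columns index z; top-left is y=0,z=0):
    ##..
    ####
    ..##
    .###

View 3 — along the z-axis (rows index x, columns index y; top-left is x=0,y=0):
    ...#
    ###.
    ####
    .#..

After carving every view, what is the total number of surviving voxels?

initial block: 4^3 = 64
carve view 1 (along y, XZ-mask fill 14/16): 56 voxels remain
carve view 2 (along x, YZ-mask fill 11/16): 38 voxels remain
carve view 3 (along z, XY-mask fill 9/16): 23 voxels remain

23 voxels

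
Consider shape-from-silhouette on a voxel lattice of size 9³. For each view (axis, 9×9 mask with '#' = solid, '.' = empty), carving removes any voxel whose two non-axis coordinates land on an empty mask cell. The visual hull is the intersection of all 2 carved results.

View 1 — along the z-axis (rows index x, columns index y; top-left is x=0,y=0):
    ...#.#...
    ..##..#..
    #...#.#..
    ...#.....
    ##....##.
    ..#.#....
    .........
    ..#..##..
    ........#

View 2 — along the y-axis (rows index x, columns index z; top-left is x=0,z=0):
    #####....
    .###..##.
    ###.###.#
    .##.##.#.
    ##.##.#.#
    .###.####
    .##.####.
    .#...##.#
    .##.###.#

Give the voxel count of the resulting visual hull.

107 voxels

start: 9×9×9 = 729 voxels
V1 z: intersect with XY mask (19 set) -- 171 left
V2 y: intersect with XZ mask (51 set) -- 107 left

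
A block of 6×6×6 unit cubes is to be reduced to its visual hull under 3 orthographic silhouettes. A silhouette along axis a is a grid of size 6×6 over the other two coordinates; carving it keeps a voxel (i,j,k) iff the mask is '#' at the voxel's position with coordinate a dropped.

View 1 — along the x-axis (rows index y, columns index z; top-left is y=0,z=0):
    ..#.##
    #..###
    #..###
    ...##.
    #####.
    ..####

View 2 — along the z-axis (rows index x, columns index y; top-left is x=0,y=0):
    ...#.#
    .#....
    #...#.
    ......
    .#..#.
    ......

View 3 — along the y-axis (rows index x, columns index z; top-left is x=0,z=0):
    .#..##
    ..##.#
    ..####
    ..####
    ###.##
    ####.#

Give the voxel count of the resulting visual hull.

before carving: 216 voxels (6×6×6)
  1. axis=0 (YZ plane), |mask|=22  ⇒  voxels=132
  2. axis=2 (XY plane), |mask|=7  ⇒  voxels=27
  3. axis=1 (XZ plane), |mask|=24  ⇒  voxels=18

voxel count = 18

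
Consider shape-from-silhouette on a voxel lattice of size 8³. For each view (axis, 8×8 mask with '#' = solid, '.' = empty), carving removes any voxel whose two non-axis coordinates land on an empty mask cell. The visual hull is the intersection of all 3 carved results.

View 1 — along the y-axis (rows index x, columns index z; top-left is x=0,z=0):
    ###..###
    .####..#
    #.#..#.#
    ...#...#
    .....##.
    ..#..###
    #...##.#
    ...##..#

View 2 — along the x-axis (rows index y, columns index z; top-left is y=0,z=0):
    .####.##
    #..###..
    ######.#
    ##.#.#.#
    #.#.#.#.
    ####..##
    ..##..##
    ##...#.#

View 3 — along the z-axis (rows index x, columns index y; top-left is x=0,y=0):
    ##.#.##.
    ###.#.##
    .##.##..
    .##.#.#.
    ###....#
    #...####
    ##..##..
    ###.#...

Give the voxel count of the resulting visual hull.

|visual hull| = 88

before carving: 512 voxels (8×8×8)
carve view 1 (along y, XZ-mask fill 30/64): 240 voxels remain
carve view 2 (along x, YZ-mask fill 40/64): 152 voxels remain
carve view 3 (along z, XY-mask fill 36/64): 88 voxels remain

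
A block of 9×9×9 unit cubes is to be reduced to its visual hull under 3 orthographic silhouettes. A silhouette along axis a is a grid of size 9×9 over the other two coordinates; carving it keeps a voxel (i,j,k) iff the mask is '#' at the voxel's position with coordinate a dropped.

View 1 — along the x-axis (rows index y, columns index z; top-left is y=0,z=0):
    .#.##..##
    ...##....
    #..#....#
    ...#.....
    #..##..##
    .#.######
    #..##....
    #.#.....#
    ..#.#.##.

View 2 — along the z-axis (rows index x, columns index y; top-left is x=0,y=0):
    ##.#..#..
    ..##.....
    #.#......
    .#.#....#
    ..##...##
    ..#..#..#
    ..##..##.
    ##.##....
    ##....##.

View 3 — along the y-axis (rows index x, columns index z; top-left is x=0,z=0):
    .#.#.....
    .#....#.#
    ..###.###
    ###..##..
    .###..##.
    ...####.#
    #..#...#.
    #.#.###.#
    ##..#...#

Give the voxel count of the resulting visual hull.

|visual hull| = 49

full grid |V| = 729
step 1: project along x, AND mask (33/81) → |grid| = 297
step 2: project along z, AND mask (30/81) → |grid| = 91
step 3: project along y, AND mask (39/81) → |grid| = 49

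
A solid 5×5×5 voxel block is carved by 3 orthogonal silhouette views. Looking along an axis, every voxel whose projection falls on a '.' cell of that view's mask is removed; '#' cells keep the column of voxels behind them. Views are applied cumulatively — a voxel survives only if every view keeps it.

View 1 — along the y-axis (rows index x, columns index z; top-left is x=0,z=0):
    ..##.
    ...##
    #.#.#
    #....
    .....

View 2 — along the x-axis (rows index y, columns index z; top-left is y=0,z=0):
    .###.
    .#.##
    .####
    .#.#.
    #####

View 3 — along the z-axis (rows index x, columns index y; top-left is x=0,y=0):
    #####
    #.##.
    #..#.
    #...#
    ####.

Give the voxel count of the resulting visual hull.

before carving: 125 voxels (5×5×5)
[1] y-view keeps 8 columns → grid now 40
[2] x-view keeps 17 columns → grid now 24
[3] z-view keeps 16 columns → grid now 14

14 voxels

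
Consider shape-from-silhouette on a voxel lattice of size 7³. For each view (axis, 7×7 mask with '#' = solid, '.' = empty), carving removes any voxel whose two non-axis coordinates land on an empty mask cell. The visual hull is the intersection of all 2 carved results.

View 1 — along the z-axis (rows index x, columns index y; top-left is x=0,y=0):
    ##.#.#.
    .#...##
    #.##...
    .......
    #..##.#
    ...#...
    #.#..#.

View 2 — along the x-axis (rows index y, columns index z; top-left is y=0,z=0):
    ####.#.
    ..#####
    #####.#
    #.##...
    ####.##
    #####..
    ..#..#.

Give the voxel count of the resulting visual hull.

|visual hull| = 79

before carving: 343 voxels (7×7×7)
after view 1 [z-axis, 18 of 49 cells solid] → remaining = 126
after view 2 [x-axis, 32 of 49 cells solid] → remaining = 79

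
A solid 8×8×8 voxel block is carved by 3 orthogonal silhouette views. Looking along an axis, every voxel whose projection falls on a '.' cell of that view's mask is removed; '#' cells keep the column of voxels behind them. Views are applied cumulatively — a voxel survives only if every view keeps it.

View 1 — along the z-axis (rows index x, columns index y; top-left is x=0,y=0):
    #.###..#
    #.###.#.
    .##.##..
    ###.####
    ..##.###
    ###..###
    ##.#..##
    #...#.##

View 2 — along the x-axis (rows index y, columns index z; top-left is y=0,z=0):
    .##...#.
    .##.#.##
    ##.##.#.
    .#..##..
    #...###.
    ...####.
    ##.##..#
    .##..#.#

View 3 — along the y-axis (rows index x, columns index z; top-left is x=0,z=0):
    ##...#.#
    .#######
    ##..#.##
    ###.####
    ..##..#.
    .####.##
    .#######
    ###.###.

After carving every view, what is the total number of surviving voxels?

before carving: 512 voxels (8×8×8)
[1] z-view keeps 41 columns → grid now 328
[2] x-view keeps 33 columns → grid now 170
[3] y-view keeps 45 columns → grid now 127

voxel count = 127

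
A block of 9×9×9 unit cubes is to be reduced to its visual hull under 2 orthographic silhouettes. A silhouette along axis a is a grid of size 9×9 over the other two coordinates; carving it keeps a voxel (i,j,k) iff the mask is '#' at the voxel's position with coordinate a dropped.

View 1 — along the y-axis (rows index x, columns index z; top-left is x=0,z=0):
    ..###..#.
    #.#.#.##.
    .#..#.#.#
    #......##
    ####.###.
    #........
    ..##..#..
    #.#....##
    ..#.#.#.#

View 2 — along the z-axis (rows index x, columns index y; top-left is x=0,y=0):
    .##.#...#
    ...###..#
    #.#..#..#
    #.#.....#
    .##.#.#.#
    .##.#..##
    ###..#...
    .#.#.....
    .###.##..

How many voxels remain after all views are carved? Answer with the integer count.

full grid |V| = 729
step 1: project along y, AND mask (35/81) → |grid| = 315
step 2: project along z, AND mask (36/81) → |grid| = 141

remaining voxels: 141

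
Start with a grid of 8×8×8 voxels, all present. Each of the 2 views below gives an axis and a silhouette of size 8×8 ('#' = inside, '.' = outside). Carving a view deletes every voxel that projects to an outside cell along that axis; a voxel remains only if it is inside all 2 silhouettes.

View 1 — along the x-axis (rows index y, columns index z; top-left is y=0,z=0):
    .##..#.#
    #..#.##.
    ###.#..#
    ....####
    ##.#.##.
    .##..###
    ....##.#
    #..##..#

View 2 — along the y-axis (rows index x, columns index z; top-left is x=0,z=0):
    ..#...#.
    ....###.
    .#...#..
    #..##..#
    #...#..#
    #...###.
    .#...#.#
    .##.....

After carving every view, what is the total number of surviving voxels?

103 voxels

start: 8×8×8 = 512 voxels
after view 1 [x-axis, 34 of 64 cells solid] → remaining = 272
after view 2 [y-axis, 23 of 64 cells solid] → remaining = 103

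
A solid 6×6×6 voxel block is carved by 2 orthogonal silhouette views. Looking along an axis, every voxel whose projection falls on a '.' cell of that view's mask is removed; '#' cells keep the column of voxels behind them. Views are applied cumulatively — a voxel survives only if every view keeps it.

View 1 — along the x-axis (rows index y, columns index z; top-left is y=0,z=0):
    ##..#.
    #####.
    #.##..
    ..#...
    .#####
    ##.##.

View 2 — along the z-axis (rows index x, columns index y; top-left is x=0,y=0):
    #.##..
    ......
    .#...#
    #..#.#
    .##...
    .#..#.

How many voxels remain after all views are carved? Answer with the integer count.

voxel count = 42

initial block: 6^3 = 216
after view 1 [x-axis, 21 of 36 cells solid] → remaining = 126
after view 2 [z-axis, 12 of 36 cells solid] → remaining = 42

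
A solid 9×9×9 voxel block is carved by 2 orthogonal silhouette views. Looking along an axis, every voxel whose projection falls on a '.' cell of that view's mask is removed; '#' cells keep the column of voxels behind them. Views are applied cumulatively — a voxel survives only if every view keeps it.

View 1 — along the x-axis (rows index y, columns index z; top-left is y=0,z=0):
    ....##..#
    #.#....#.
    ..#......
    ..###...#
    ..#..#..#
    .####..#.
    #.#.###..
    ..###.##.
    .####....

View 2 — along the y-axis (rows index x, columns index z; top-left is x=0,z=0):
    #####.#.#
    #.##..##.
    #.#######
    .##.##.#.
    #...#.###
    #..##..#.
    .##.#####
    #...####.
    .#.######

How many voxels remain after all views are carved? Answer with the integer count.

start: 9×9×9 = 729 voxels
V1 x: intersect with YZ mask (33 set) -- 297 left
V2 y: intersect with XZ mask (53 set) -- 196 left

remaining voxels: 196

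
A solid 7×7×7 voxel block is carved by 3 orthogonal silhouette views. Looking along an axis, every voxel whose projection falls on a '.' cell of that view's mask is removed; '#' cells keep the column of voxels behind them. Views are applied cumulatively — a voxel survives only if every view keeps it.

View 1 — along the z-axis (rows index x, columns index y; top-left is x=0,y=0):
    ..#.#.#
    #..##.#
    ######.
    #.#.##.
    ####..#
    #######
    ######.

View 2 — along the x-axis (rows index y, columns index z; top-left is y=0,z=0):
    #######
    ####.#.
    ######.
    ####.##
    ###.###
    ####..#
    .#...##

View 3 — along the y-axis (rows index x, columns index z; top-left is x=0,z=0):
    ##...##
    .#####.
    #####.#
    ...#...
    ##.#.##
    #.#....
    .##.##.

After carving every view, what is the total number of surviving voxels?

|visual hull| = 111

start: 7×7×7 = 343 voxels
carve view 1 (along z, XY-mask fill 35/49): 245 voxels remain
carve view 2 (along x, YZ-mask fill 38/49): 196 voxels remain
carve view 3 (along y, XZ-mask fill 27/49): 111 voxels remain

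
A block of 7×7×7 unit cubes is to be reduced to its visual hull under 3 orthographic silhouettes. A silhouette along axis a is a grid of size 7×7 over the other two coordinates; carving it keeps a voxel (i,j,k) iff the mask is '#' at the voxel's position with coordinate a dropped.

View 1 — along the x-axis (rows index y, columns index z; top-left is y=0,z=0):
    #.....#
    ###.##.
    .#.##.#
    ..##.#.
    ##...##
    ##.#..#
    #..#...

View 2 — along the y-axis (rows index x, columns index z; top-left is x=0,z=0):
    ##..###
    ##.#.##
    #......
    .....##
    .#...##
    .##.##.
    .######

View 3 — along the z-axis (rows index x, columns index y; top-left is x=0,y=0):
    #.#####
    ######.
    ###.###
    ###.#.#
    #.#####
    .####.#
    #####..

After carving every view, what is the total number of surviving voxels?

76 voxels

initial block: 7^3 = 343
V1 x: intersect with YZ mask (24 set) -- 168 left
V2 y: intersect with XZ mask (26 set) -- 91 left
V3 z: intersect with XY mask (39 set) -- 76 left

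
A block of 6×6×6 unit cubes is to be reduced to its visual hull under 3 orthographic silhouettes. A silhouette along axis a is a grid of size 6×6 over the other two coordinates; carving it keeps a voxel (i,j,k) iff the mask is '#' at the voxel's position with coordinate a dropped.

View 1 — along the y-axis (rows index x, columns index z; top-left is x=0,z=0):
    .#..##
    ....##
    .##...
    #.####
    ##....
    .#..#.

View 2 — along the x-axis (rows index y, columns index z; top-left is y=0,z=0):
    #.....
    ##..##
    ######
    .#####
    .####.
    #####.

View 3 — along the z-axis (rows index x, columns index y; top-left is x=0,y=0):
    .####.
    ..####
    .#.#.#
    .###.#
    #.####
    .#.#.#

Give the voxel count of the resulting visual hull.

before carving: 216 voxels (6×6×6)
V1 y: intersect with XZ mask (16 set) -- 96 left
V2 x: intersect with YZ mask (25 set) -- 69 left
V3 z: intersect with XY mask (23 set) -- 51 left

|visual hull| = 51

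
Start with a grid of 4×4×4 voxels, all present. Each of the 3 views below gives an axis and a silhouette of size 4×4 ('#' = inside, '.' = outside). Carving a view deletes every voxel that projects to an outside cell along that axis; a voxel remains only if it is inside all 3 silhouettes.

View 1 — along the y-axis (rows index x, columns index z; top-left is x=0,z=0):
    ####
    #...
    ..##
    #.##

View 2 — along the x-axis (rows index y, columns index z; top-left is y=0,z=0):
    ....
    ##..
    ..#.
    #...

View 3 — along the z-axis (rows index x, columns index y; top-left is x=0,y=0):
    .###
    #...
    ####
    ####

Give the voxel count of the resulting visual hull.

|visual hull| = 8

before carving: 64 voxels (4×4×4)
  1. axis=1 (XZ plane), |mask|=10  ⇒  voxels=40
  2. axis=0 (YZ plane), |mask|=4  ⇒  voxels=10
  3. axis=2 (XY plane), |mask|=12  ⇒  voxels=8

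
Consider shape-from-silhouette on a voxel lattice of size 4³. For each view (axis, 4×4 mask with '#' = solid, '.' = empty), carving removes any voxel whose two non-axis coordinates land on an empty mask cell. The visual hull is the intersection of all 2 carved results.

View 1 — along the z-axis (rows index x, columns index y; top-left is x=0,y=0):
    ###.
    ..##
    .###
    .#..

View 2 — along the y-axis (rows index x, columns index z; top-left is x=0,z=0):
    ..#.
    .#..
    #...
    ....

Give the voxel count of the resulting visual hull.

initial block: 4^3 = 64
V1 z: intersect with XY mask (9 set) -- 36 left
V2 y: intersect with XZ mask (3 set) -- 8 left

voxel count = 8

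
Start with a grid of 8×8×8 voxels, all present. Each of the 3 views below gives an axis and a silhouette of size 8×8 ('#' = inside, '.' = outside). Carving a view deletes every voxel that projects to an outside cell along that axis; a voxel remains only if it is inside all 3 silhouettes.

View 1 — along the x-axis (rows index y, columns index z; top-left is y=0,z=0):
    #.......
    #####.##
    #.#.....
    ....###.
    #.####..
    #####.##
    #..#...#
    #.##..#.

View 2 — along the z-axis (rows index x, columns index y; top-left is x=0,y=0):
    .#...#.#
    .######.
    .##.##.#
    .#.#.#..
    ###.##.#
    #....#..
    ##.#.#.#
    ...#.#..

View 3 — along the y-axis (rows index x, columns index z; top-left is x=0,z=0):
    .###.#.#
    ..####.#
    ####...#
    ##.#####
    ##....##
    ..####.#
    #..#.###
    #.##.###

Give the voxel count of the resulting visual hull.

initial block: 8^3 = 512
[1] x-view keeps 32 columns → grid now 256
[2] z-view keeps 32 columns → grid now 153
[3] y-view keeps 42 columns → grid now 98

|visual hull| = 98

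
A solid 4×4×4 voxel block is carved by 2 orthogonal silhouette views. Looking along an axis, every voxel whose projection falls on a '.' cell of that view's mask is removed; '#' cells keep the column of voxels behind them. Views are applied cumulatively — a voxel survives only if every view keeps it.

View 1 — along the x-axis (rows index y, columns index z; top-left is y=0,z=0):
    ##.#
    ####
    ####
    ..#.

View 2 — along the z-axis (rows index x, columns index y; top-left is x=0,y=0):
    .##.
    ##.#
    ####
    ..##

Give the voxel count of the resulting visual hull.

33 voxels

full grid |V| = 64
V1 x: intersect with YZ mask (12 set) -- 48 left
V2 z: intersect with XY mask (11 set) -- 33 left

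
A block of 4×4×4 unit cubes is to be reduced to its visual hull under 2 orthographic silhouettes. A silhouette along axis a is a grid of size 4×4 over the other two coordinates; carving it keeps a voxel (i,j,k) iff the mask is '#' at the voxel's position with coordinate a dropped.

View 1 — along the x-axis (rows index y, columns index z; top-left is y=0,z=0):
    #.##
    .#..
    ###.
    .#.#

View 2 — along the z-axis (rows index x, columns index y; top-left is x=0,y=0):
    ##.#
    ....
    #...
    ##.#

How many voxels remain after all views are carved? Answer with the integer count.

initial block: 4^3 = 64
carve view 1 (along x, YZ-mask fill 9/16): 36 voxels remain
carve view 2 (along z, XY-mask fill 7/16): 15 voxels remain

remaining voxels: 15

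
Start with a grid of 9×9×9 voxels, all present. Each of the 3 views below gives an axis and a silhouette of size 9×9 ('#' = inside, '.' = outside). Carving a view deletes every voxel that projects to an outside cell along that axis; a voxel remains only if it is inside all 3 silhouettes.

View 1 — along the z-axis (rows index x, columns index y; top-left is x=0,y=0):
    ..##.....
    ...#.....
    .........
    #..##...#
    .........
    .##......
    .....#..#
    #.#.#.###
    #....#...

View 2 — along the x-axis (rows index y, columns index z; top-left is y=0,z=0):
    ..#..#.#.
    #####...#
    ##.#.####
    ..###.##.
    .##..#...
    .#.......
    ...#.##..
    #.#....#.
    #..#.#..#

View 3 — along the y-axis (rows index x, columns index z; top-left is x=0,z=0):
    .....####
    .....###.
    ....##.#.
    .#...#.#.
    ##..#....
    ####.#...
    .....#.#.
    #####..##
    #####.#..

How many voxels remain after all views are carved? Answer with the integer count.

remaining voxels: 41

start: 9×9×9 = 729 voxels
step 1: project along z, AND mask (19/81) → |grid| = 171
step 2: project along x, AND mask (35/81) → |grid| = 77
step 3: project along y, AND mask (36/81) → |grid| = 41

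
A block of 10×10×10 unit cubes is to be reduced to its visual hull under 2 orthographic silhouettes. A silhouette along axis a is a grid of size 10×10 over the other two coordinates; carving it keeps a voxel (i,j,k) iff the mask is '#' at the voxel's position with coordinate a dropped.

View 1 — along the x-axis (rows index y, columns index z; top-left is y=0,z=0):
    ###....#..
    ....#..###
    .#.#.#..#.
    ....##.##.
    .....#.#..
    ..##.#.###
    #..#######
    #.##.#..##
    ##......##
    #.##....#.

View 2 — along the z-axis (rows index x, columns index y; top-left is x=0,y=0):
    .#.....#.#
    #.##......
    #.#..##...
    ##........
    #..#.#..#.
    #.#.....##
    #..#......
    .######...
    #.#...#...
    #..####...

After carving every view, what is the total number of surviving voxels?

before carving: 1000 voxels (10×10×10)
V1 x: intersect with YZ mask (46 set) -- 460 left
V2 z: intersect with XY mask (36 set) -- 166 left

166 voxels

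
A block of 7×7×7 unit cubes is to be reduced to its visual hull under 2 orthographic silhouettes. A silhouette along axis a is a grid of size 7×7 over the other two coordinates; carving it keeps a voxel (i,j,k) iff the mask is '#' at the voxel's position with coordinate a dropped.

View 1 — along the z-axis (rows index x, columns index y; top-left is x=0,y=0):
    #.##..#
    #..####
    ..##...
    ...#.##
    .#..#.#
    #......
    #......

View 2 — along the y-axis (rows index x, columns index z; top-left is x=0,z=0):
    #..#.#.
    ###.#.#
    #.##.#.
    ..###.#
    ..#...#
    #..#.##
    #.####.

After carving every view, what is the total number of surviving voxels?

72 voxels

full grid |V| = 343
  1. axis=2 (XY plane), |mask|=19  ⇒  voxels=133
  2. axis=1 (XZ plane), |mask|=27  ⇒  voxels=72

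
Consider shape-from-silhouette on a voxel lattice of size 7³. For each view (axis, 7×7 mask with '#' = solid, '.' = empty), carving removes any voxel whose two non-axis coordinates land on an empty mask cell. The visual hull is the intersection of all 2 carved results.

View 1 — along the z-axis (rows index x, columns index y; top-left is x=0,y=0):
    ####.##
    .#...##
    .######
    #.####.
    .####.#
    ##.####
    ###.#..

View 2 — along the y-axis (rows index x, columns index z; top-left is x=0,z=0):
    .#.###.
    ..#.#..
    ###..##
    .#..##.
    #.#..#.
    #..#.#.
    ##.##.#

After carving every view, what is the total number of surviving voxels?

remaining voxels: 128

before carving: 343 voxels (7×7×7)
V1 z: intersect with XY mask (35 set) -- 245 left
V2 y: intersect with XZ mask (25 set) -- 128 left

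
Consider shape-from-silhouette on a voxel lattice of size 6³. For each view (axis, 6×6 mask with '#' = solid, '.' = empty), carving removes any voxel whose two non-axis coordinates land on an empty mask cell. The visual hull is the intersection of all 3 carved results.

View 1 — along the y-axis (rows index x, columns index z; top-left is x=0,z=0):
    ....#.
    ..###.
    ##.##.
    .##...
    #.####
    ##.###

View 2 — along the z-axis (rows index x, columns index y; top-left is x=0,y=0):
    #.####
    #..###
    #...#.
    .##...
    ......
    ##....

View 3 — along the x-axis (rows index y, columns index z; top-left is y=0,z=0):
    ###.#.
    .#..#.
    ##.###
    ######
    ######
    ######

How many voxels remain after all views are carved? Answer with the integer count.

|visual hull| = 30

initial block: 6^3 = 216
carve view 1 (along y, XZ-mask fill 20/36): 120 voxels remain
carve view 2 (along z, XY-mask fill 15/36): 39 voxels remain
carve view 3 (along x, YZ-mask fill 29/36): 30 voxels remain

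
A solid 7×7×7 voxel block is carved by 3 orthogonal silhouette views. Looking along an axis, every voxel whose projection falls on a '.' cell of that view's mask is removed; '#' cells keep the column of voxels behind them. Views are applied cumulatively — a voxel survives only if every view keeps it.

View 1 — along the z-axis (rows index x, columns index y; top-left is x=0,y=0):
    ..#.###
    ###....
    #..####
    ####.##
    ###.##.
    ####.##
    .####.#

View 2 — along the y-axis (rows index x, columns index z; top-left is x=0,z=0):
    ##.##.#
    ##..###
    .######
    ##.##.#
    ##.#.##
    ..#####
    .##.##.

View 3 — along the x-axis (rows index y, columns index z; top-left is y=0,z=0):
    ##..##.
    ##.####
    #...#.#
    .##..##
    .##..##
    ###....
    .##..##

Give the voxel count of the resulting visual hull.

initial block: 7^3 = 343
[1] z-view keeps 34 columns → grid now 238
[2] y-view keeps 35 columns → grid now 170
[3] x-view keeps 28 columns → grid now 98

98 voxels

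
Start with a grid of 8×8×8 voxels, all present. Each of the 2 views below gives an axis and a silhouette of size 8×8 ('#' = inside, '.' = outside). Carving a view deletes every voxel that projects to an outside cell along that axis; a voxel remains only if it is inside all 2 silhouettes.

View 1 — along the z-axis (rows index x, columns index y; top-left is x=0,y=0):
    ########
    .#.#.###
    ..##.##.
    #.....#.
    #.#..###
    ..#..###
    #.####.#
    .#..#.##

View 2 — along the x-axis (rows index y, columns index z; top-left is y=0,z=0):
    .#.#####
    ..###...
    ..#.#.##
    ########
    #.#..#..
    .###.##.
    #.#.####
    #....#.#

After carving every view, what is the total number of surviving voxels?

remaining voxels: 184

before carving: 512 voxels (8×8×8)
carve view 1 (along z, XY-mask fill 38/64): 304 voxels remain
carve view 2 (along x, YZ-mask fill 38/64): 184 voxels remain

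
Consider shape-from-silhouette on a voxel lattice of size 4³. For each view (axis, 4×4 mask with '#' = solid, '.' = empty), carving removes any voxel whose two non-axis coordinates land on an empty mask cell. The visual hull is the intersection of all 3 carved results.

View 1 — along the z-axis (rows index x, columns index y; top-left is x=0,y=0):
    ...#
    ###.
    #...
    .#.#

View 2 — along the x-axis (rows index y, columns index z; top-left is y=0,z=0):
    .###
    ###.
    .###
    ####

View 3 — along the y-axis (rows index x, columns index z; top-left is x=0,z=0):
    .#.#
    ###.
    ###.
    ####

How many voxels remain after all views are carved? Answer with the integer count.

before carving: 64 voxels (4×4×4)
V1 z: intersect with XY mask (7 set) -- 28 left
V2 x: intersect with YZ mask (13 set) -- 23 left
V3 y: intersect with XZ mask (12 set) -- 18 left

voxel count = 18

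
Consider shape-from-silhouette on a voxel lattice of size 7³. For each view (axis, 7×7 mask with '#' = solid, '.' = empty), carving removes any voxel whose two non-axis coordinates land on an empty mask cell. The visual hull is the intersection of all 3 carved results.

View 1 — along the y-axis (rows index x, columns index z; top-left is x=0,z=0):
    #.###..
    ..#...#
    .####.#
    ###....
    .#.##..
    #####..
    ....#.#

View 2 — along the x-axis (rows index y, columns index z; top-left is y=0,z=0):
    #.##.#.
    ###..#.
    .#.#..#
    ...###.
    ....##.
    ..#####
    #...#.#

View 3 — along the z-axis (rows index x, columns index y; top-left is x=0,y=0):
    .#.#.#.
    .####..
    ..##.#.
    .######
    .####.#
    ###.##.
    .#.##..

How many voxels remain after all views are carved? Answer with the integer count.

|visual hull| = 45

before carving: 343 voxels (7×7×7)
after view 1 [y-axis, 24 of 49 cells solid] → remaining = 168
after view 2 [x-axis, 24 of 49 cells solid] → remaining = 77
after view 3 [z-axis, 29 of 49 cells solid] → remaining = 45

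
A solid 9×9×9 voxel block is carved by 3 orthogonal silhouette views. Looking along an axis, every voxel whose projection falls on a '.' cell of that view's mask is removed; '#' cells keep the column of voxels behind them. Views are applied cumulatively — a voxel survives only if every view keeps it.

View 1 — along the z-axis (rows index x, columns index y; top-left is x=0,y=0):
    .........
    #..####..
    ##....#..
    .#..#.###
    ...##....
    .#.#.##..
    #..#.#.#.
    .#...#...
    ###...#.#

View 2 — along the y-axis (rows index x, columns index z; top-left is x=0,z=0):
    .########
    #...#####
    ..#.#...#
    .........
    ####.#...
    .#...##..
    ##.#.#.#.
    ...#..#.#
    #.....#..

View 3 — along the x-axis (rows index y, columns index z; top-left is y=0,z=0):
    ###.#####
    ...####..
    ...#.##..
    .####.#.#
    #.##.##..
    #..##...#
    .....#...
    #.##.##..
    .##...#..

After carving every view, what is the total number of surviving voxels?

voxel count = 52

initial block: 9^3 = 729
V1 z: intersect with XY mask (30 set) -- 270 left
V2 y: intersect with XZ mask (35 set) -- 97 left
V3 x: intersect with YZ mask (39 set) -- 52 left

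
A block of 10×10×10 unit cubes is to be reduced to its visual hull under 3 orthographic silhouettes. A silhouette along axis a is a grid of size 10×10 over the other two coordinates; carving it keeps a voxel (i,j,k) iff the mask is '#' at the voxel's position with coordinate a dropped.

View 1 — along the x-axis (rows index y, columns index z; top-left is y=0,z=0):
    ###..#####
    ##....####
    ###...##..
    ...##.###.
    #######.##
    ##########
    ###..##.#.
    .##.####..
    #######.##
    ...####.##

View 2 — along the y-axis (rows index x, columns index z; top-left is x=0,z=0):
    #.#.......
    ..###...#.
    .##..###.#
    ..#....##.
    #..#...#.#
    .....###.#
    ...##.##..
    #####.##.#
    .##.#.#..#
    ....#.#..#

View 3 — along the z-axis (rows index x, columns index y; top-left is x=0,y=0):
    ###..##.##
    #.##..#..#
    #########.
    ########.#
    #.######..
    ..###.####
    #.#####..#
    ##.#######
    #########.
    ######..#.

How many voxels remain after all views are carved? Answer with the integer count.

before carving: 1000 voxels (10×10×10)
[1] x-view keeps 70 columns → grid now 700
[2] y-view keeps 43 columns → grid now 299
[3] z-view keeps 76 columns → grid now 235

voxel count = 235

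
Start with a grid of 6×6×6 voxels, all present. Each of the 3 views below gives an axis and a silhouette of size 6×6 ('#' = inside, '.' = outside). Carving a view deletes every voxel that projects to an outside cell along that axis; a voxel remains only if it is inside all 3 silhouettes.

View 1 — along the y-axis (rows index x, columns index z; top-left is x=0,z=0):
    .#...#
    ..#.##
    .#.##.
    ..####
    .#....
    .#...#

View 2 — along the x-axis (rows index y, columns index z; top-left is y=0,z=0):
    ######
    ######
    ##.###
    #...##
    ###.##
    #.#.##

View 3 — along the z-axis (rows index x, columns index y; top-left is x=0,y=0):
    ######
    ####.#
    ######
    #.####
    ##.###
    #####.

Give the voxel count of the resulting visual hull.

voxel count = 63

before carving: 216 voxels (6×6×6)
  1. axis=1 (XZ plane), |mask|=15  ⇒  voxels=90
  2. axis=0 (YZ plane), |mask|=29  ⇒  voxels=72
  3. axis=2 (XY plane), |mask|=32  ⇒  voxels=63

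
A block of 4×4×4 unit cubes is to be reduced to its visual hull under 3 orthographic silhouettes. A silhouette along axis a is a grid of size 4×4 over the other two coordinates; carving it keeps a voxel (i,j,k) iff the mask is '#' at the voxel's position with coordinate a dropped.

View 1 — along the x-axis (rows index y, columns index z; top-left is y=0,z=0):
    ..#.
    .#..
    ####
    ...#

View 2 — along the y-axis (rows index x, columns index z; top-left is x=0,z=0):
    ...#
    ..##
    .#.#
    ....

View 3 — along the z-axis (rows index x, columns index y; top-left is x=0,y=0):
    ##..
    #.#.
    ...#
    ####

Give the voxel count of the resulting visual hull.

voxel count = 4

initial block: 4^3 = 64
[1] x-view keeps 7 columns → grid now 28
[2] y-view keeps 5 columns → grid now 10
[3] z-view keeps 9 columns → grid now 4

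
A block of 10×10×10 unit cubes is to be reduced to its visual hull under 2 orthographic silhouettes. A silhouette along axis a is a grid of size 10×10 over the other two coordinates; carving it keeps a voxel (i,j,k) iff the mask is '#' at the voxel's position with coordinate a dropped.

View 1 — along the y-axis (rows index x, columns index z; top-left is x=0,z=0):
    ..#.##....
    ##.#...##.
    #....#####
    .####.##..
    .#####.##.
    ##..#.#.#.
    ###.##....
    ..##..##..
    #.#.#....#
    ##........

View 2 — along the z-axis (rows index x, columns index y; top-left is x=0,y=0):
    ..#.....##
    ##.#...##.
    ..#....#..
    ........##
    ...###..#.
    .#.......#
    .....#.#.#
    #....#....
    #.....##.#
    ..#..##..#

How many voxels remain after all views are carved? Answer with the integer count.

143 voxels

full grid |V| = 1000
after view 1 [y-axis, 47 of 100 cells solid] → remaining = 470
after view 2 [z-axis, 31 of 100 cells solid] → remaining = 143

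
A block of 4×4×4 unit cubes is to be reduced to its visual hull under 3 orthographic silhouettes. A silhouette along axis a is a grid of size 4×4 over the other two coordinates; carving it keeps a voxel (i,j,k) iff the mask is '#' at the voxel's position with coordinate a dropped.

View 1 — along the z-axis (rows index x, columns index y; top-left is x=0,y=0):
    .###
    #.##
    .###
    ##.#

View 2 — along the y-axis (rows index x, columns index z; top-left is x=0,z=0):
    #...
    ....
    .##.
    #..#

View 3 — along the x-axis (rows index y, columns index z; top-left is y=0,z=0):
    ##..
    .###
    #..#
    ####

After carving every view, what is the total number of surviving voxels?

10 voxels

before carving: 64 voxels (4×4×4)
after view 1 [z-axis, 12 of 16 cells solid] → remaining = 48
after view 2 [y-axis, 5 of 16 cells solid] → remaining = 15
after view 3 [x-axis, 11 of 16 cells solid] → remaining = 10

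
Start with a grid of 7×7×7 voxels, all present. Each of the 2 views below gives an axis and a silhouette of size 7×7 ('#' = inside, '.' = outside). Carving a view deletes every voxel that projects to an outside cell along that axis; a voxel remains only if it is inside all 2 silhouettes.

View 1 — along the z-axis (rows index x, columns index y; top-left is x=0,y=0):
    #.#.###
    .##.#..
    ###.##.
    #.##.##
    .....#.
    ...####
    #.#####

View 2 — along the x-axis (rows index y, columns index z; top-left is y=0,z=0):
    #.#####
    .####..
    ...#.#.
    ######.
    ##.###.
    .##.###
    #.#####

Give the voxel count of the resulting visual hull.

remaining voxels: 139

before carving: 343 voxels (7×7×7)
V1 z: intersect with XY mask (29 set) -- 203 left
V2 x: intersect with YZ mask (34 set) -- 139 left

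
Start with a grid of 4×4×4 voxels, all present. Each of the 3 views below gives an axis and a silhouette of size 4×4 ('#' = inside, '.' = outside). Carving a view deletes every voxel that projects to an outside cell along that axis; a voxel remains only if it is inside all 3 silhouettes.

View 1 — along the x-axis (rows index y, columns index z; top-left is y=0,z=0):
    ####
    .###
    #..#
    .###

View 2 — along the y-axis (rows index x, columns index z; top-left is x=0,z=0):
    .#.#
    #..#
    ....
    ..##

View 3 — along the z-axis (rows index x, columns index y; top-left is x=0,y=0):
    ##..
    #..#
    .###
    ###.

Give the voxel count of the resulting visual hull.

|visual hull| = 12

start: 4×4×4 = 64 voxels
carve view 1 (along x, YZ-mask fill 12/16): 48 voxels remain
carve view 2 (along y, XZ-mask fill 6/16): 20 voxels remain
carve view 3 (along z, XY-mask fill 10/16): 12 voxels remain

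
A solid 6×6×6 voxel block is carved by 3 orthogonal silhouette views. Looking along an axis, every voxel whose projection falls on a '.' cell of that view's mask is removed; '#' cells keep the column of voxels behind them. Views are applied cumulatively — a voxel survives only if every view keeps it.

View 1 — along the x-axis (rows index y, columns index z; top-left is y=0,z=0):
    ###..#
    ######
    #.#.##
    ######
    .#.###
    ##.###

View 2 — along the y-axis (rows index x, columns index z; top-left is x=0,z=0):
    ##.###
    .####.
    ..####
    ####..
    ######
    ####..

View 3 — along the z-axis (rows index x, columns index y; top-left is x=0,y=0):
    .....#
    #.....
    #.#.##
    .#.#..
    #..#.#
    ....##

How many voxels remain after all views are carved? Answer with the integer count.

before carving: 216 voxels (6×6×6)
V1 x: intersect with YZ mask (29 set) -- 174 left
V2 y: intersect with XZ mask (27 set) -- 127 left
V3 z: intersect with XY mask (13 set) -- 46 left

voxel count = 46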